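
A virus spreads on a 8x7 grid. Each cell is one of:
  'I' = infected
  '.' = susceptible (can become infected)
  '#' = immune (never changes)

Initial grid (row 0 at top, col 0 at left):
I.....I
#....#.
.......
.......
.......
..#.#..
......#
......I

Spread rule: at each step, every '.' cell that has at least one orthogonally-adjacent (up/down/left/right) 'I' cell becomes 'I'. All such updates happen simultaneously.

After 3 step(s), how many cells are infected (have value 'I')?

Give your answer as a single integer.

Step 0 (initial): 3 infected
Step 1: +4 new -> 7 infected
Step 2: +6 new -> 13 infected
Step 3: +9 new -> 22 infected

Answer: 22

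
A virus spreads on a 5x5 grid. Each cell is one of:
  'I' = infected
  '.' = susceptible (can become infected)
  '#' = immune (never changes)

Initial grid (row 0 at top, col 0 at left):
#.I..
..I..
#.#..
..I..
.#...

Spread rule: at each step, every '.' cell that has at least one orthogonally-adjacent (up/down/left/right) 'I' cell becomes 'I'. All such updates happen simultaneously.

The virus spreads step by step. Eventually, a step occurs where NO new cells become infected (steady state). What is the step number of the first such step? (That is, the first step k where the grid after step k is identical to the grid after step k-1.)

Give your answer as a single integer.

Step 0 (initial): 3 infected
Step 1: +7 new -> 10 infected
Step 2: +8 new -> 18 infected
Step 3: +3 new -> 21 infected
Step 4: +0 new -> 21 infected

Answer: 4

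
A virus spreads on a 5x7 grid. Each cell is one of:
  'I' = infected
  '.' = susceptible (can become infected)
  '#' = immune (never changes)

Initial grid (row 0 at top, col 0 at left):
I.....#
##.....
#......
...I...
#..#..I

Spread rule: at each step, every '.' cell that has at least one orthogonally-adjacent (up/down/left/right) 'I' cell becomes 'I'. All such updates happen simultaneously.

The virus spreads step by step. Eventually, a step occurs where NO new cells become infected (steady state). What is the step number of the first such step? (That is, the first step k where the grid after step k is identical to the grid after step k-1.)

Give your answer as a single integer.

Step 0 (initial): 3 infected
Step 1: +6 new -> 9 infected
Step 2: +9 new -> 18 infected
Step 3: +8 new -> 26 infected
Step 4: +2 new -> 28 infected
Step 5: +1 new -> 29 infected
Step 6: +0 new -> 29 infected

Answer: 6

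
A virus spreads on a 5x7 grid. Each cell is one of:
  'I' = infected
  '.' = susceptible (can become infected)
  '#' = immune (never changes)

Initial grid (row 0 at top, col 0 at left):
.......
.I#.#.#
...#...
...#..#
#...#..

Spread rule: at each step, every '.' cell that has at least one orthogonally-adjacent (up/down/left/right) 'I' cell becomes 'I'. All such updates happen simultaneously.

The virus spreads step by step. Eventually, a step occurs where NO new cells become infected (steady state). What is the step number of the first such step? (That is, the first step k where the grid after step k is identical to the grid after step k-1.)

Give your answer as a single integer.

Step 0 (initial): 1 infected
Step 1: +3 new -> 4 infected
Step 2: +5 new -> 9 infected
Step 3: +4 new -> 13 infected
Step 4: +3 new -> 16 infected
Step 5: +2 new -> 18 infected
Step 6: +2 new -> 20 infected
Step 7: +1 new -> 21 infected
Step 8: +3 new -> 24 infected
Step 9: +2 new -> 26 infected
Step 10: +1 new -> 27 infected
Step 11: +0 new -> 27 infected

Answer: 11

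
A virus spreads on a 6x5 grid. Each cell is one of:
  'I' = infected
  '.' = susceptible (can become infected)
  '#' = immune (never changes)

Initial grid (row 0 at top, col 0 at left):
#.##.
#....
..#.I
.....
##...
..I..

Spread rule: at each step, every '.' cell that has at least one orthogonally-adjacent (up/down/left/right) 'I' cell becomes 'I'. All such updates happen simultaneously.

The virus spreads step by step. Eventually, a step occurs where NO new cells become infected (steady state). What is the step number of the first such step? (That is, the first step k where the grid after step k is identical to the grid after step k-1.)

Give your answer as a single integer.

Step 0 (initial): 2 infected
Step 1: +6 new -> 8 infected
Step 2: +8 new -> 16 infected
Step 3: +2 new -> 18 infected
Step 4: +3 new -> 21 infected
Step 5: +2 new -> 23 infected
Step 6: +0 new -> 23 infected

Answer: 6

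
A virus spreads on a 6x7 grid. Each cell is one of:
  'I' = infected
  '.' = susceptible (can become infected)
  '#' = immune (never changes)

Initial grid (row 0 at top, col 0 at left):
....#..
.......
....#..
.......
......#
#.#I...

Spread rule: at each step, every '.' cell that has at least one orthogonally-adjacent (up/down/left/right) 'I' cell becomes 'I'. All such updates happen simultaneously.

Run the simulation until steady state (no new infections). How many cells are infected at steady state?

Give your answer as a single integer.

Answer: 37

Derivation:
Step 0 (initial): 1 infected
Step 1: +2 new -> 3 infected
Step 2: +4 new -> 7 infected
Step 3: +6 new -> 13 infected
Step 4: +6 new -> 19 infected
Step 5: +7 new -> 26 infected
Step 6: +5 new -> 31 infected
Step 7: +4 new -> 35 infected
Step 8: +2 new -> 37 infected
Step 9: +0 new -> 37 infected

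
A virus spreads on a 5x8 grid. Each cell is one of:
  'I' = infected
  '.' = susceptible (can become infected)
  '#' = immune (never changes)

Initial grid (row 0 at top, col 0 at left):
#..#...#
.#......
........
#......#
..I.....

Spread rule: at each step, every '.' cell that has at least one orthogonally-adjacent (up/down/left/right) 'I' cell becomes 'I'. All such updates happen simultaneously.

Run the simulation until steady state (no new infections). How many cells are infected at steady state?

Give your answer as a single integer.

Answer: 34

Derivation:
Step 0 (initial): 1 infected
Step 1: +3 new -> 4 infected
Step 2: +5 new -> 9 infected
Step 3: +5 new -> 14 infected
Step 4: +6 new -> 20 infected
Step 5: +6 new -> 26 infected
Step 6: +3 new -> 29 infected
Step 7: +3 new -> 32 infected
Step 8: +2 new -> 34 infected
Step 9: +0 new -> 34 infected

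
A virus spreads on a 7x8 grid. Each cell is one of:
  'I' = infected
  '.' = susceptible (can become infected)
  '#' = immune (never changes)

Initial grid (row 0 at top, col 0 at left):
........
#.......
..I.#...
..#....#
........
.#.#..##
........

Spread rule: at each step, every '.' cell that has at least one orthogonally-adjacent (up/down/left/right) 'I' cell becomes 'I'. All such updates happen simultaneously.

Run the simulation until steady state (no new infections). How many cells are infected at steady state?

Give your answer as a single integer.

Step 0 (initial): 1 infected
Step 1: +3 new -> 4 infected
Step 2: +6 new -> 10 infected
Step 3: +7 new -> 17 infected
Step 4: +7 new -> 24 infected
Step 5: +8 new -> 32 infected
Step 6: +8 new -> 40 infected
Step 7: +6 new -> 46 infected
Step 8: +1 new -> 47 infected
Step 9: +1 new -> 48 infected
Step 10: +0 new -> 48 infected

Answer: 48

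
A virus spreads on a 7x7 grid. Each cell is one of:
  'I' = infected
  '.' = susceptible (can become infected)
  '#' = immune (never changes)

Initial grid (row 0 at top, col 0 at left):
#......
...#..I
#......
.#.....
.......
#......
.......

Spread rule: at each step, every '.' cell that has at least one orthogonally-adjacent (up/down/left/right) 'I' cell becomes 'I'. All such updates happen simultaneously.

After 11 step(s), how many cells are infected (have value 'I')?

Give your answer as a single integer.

Step 0 (initial): 1 infected
Step 1: +3 new -> 4 infected
Step 2: +4 new -> 8 infected
Step 3: +4 new -> 12 infected
Step 4: +5 new -> 17 infected
Step 5: +6 new -> 23 infected
Step 6: +7 new -> 30 infected
Step 7: +4 new -> 34 infected
Step 8: +4 new -> 38 infected
Step 9: +3 new -> 41 infected
Step 10: +2 new -> 43 infected
Step 11: +1 new -> 44 infected

Answer: 44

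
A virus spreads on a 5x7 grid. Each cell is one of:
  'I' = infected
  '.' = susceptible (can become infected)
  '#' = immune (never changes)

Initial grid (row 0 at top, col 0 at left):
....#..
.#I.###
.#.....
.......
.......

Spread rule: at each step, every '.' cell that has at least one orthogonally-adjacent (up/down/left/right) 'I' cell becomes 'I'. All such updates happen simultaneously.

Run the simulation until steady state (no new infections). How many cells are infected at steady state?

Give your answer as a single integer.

Step 0 (initial): 1 infected
Step 1: +3 new -> 4 infected
Step 2: +4 new -> 8 infected
Step 3: +5 new -> 13 infected
Step 4: +6 new -> 19 infected
Step 5: +5 new -> 24 infected
Step 6: +2 new -> 26 infected
Step 7: +1 new -> 27 infected
Step 8: +0 new -> 27 infected

Answer: 27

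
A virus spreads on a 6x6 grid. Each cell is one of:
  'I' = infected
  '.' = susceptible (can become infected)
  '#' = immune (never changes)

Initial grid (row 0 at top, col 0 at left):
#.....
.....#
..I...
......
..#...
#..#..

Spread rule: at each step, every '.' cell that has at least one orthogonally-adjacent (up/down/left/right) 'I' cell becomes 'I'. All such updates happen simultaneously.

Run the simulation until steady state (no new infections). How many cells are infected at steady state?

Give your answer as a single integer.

Step 0 (initial): 1 infected
Step 1: +4 new -> 5 infected
Step 2: +7 new -> 12 infected
Step 3: +9 new -> 21 infected
Step 4: +5 new -> 26 infected
Step 5: +4 new -> 30 infected
Step 6: +1 new -> 31 infected
Step 7: +0 new -> 31 infected

Answer: 31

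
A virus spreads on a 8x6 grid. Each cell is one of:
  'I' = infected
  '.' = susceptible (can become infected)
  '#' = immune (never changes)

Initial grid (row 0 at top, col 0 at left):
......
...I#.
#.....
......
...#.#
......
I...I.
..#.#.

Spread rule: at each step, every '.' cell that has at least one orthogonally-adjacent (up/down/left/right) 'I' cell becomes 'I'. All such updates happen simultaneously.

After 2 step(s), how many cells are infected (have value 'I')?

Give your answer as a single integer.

Step 0 (initial): 3 infected
Step 1: +9 new -> 12 infected
Step 2: +15 new -> 27 infected

Answer: 27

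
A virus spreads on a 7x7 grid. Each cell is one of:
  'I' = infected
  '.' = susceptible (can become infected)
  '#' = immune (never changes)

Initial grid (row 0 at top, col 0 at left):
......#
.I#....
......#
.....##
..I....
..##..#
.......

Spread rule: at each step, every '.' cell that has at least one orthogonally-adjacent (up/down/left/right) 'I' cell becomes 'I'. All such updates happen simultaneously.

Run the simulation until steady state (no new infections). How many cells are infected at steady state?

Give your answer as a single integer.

Step 0 (initial): 2 infected
Step 1: +6 new -> 8 infected
Step 2: +9 new -> 17 infected
Step 3: +8 new -> 25 infected
Step 4: +8 new -> 33 infected
Step 5: +5 new -> 38 infected
Step 6: +2 new -> 40 infected
Step 7: +1 new -> 41 infected
Step 8: +0 new -> 41 infected

Answer: 41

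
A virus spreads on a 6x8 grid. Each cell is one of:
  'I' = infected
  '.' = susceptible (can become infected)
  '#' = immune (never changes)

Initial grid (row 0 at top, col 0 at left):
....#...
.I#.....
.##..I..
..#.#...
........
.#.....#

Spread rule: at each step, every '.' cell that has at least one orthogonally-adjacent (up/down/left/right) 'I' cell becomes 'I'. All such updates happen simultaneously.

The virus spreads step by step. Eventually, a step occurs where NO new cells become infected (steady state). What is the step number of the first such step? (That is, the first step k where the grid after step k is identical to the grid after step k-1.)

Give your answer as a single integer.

Answer: 7

Derivation:
Step 0 (initial): 2 infected
Step 1: +6 new -> 8 infected
Step 2: +10 new -> 18 infected
Step 3: +10 new -> 28 infected
Step 4: +7 new -> 35 infected
Step 5: +4 new -> 39 infected
Step 6: +1 new -> 40 infected
Step 7: +0 new -> 40 infected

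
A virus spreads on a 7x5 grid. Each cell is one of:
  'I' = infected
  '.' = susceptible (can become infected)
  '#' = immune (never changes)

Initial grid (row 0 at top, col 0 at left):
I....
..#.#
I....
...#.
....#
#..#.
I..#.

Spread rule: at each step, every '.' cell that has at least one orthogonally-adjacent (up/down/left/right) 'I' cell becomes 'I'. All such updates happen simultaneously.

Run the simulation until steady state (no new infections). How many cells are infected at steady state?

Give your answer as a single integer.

Answer: 26

Derivation:
Step 0 (initial): 3 infected
Step 1: +5 new -> 8 infected
Step 2: +7 new -> 15 infected
Step 3: +5 new -> 20 infected
Step 4: +4 new -> 24 infected
Step 5: +2 new -> 26 infected
Step 6: +0 new -> 26 infected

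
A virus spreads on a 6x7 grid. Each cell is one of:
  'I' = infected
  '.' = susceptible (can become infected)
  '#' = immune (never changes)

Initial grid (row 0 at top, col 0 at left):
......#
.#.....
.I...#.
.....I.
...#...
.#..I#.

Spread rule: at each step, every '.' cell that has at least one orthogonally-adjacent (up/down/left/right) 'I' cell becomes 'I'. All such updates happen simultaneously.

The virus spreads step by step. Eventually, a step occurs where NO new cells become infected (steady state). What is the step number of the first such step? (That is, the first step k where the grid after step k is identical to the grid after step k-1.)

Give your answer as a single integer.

Answer: 6

Derivation:
Step 0 (initial): 3 infected
Step 1: +8 new -> 11 infected
Step 2: +11 new -> 22 infected
Step 3: +8 new -> 30 infected
Step 4: +5 new -> 35 infected
Step 5: +1 new -> 36 infected
Step 6: +0 new -> 36 infected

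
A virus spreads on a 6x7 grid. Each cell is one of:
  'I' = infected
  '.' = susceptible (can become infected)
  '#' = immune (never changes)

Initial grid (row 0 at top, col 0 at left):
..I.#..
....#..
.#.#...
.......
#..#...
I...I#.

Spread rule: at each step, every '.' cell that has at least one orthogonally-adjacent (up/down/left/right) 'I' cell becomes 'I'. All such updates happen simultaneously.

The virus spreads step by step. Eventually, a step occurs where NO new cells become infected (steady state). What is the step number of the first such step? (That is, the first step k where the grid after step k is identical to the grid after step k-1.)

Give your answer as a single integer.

Answer: 8

Derivation:
Step 0 (initial): 3 infected
Step 1: +6 new -> 9 infected
Step 2: +8 new -> 17 infected
Step 3: +8 new -> 25 infected
Step 4: +5 new -> 30 infected
Step 5: +2 new -> 32 infected
Step 6: +2 new -> 34 infected
Step 7: +1 new -> 35 infected
Step 8: +0 new -> 35 infected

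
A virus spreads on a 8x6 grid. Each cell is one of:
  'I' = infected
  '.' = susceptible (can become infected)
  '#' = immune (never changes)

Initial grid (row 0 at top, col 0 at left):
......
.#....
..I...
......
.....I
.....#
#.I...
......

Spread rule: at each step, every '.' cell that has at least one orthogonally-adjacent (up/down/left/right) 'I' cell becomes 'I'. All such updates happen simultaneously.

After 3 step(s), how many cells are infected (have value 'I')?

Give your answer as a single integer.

Step 0 (initial): 3 infected
Step 1: +10 new -> 13 infected
Step 2: +16 new -> 29 infected
Step 3: +11 new -> 40 infected

Answer: 40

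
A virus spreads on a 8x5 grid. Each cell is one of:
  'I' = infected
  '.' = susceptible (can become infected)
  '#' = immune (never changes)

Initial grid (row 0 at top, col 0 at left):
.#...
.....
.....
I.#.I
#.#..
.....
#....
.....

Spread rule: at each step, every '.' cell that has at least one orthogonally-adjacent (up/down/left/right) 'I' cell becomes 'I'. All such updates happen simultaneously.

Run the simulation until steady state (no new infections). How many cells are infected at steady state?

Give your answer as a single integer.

Answer: 35

Derivation:
Step 0 (initial): 2 infected
Step 1: +5 new -> 7 infected
Step 2: +7 new -> 14 infected
Step 3: +8 new -> 22 infected
Step 4: +7 new -> 29 infected
Step 5: +4 new -> 33 infected
Step 6: +2 new -> 35 infected
Step 7: +0 new -> 35 infected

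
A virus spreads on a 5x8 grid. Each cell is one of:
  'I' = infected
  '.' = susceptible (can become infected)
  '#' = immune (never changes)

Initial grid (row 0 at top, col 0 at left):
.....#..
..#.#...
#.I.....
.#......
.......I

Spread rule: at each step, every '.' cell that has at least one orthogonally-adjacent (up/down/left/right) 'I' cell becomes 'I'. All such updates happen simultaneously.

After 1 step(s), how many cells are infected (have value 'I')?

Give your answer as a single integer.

Answer: 7

Derivation:
Step 0 (initial): 2 infected
Step 1: +5 new -> 7 infected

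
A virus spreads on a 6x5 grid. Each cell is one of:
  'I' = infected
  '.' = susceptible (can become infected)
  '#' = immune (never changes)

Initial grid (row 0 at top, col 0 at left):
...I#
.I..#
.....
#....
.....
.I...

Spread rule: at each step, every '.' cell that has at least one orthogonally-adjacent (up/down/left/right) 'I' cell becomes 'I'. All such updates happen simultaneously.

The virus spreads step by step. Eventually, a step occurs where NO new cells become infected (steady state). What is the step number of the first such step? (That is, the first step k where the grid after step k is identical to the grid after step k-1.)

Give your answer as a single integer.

Answer: 5

Derivation:
Step 0 (initial): 3 infected
Step 1: +9 new -> 12 infected
Step 2: +8 new -> 20 infected
Step 3: +5 new -> 25 infected
Step 4: +2 new -> 27 infected
Step 5: +0 new -> 27 infected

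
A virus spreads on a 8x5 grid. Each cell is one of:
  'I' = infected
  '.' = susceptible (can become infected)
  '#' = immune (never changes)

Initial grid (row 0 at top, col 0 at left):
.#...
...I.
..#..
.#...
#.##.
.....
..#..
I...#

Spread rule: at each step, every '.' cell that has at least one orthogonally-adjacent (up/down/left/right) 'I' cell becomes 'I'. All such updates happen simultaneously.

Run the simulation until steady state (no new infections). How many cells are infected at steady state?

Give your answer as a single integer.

Step 0 (initial): 2 infected
Step 1: +6 new -> 8 infected
Step 2: +8 new -> 16 infected
Step 3: +6 new -> 22 infected
Step 4: +6 new -> 28 infected
Step 5: +4 new -> 32 infected
Step 6: +0 new -> 32 infected

Answer: 32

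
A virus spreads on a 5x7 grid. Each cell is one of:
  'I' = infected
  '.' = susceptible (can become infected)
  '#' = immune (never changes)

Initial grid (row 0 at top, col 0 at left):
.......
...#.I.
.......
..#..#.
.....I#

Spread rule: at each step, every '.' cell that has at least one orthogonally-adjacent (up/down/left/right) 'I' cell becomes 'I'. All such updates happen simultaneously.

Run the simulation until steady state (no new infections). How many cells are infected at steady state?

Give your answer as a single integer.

Step 0 (initial): 2 infected
Step 1: +5 new -> 7 infected
Step 2: +6 new -> 13 infected
Step 3: +5 new -> 18 infected
Step 4: +3 new -> 21 infected
Step 5: +5 new -> 26 infected
Step 6: +4 new -> 30 infected
Step 7: +1 new -> 31 infected
Step 8: +0 new -> 31 infected

Answer: 31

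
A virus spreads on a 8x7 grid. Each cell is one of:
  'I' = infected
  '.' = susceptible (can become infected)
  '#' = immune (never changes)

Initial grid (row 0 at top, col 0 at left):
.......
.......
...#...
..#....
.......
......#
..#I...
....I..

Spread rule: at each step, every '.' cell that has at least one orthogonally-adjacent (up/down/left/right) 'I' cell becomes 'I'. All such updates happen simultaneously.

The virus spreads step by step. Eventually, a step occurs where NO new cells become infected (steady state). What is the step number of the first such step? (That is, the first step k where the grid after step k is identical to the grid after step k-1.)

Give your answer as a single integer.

Step 0 (initial): 2 infected
Step 1: +4 new -> 6 infected
Step 2: +6 new -> 12 infected
Step 3: +7 new -> 19 infected
Step 4: +6 new -> 25 infected
Step 5: +6 new -> 31 infected
Step 6: +5 new -> 36 infected
Step 7: +7 new -> 43 infected
Step 8: +6 new -> 49 infected
Step 9: +3 new -> 52 infected
Step 10: +0 new -> 52 infected

Answer: 10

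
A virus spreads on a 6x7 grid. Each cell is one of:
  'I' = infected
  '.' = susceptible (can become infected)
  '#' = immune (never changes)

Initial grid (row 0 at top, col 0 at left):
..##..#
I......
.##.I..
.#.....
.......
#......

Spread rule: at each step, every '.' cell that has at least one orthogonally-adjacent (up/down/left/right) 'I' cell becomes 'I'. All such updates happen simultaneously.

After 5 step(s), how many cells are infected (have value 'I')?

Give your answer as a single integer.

Answer: 35

Derivation:
Step 0 (initial): 2 infected
Step 1: +7 new -> 9 infected
Step 2: +10 new -> 19 infected
Step 3: +8 new -> 27 infected
Step 4: +5 new -> 32 infected
Step 5: +3 new -> 35 infected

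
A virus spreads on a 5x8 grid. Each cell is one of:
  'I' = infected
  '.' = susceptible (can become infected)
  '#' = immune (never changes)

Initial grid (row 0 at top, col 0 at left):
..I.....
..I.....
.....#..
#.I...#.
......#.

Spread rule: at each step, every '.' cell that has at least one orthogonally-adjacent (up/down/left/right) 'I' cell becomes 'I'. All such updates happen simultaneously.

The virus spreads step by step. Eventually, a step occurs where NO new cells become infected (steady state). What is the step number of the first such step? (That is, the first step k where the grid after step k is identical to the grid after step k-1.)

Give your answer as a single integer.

Step 0 (initial): 3 infected
Step 1: +8 new -> 11 infected
Step 2: +9 new -> 20 infected
Step 3: +7 new -> 27 infected
Step 4: +3 new -> 30 infected
Step 5: +3 new -> 33 infected
Step 6: +1 new -> 34 infected
Step 7: +1 new -> 35 infected
Step 8: +1 new -> 36 infected
Step 9: +0 new -> 36 infected

Answer: 9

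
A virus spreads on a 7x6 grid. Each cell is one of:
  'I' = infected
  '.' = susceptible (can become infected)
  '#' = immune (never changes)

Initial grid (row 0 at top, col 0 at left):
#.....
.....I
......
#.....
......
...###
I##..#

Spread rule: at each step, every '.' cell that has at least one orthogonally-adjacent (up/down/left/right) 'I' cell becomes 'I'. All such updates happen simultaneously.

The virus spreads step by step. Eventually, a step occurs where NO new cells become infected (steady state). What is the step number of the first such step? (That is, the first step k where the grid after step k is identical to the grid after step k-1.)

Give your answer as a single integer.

Step 0 (initial): 2 infected
Step 1: +4 new -> 6 infected
Step 2: +6 new -> 12 infected
Step 3: +7 new -> 19 infected
Step 4: +7 new -> 26 infected
Step 5: +5 new -> 31 infected
Step 6: +1 new -> 32 infected
Step 7: +0 new -> 32 infected

Answer: 7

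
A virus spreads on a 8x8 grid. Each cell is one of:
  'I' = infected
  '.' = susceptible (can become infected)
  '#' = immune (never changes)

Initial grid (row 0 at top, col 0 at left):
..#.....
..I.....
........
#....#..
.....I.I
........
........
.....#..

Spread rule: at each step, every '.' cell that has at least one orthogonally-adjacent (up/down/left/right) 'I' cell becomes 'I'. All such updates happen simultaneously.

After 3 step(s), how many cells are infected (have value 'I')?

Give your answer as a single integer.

Step 0 (initial): 3 infected
Step 1: +8 new -> 11 infected
Step 2: +15 new -> 26 infected
Step 3: +14 new -> 40 infected

Answer: 40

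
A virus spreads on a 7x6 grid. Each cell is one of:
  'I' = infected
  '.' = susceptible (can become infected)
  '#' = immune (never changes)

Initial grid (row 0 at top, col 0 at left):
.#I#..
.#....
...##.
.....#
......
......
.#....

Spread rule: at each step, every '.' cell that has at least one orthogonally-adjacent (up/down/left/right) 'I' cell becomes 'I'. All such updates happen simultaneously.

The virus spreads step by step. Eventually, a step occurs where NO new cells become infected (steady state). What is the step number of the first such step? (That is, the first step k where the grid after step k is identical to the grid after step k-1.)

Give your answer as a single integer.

Answer: 10

Derivation:
Step 0 (initial): 1 infected
Step 1: +1 new -> 2 infected
Step 2: +2 new -> 4 infected
Step 3: +3 new -> 7 infected
Step 4: +6 new -> 13 infected
Step 5: +8 new -> 21 infected
Step 6: +6 new -> 27 infected
Step 7: +4 new -> 31 infected
Step 8: +3 new -> 34 infected
Step 9: +1 new -> 35 infected
Step 10: +0 new -> 35 infected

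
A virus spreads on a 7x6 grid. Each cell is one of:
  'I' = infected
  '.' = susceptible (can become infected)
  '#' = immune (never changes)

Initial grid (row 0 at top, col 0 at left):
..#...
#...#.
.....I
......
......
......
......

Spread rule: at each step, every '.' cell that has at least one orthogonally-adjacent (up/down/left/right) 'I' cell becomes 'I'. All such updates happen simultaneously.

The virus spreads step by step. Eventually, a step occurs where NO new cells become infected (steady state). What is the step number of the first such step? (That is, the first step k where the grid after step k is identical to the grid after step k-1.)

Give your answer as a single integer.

Step 0 (initial): 1 infected
Step 1: +3 new -> 4 infected
Step 2: +4 new -> 8 infected
Step 3: +6 new -> 14 infected
Step 4: +7 new -> 21 infected
Step 5: +6 new -> 27 infected
Step 6: +5 new -> 32 infected
Step 7: +4 new -> 36 infected
Step 8: +2 new -> 38 infected
Step 9: +1 new -> 39 infected
Step 10: +0 new -> 39 infected

Answer: 10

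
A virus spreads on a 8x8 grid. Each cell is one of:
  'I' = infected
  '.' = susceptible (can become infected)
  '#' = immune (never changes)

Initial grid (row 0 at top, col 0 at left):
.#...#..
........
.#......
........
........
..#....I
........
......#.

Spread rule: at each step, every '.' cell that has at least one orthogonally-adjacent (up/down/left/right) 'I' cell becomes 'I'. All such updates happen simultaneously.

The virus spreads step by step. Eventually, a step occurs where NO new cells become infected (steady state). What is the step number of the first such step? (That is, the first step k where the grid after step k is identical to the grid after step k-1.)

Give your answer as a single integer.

Step 0 (initial): 1 infected
Step 1: +3 new -> 4 infected
Step 2: +5 new -> 9 infected
Step 3: +5 new -> 14 infected
Step 4: +7 new -> 21 infected
Step 5: +7 new -> 28 infected
Step 6: +7 new -> 35 infected
Step 7: +6 new -> 41 infected
Step 8: +8 new -> 49 infected
Step 9: +5 new -> 54 infected
Step 10: +3 new -> 57 infected
Step 11: +1 new -> 58 infected
Step 12: +1 new -> 59 infected
Step 13: +0 new -> 59 infected

Answer: 13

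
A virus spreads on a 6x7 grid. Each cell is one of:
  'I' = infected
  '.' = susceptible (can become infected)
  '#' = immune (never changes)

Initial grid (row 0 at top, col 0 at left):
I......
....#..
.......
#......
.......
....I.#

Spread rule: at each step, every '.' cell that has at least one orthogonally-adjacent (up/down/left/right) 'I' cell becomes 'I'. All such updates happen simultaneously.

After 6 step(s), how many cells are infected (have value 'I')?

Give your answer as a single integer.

Step 0 (initial): 2 infected
Step 1: +5 new -> 7 infected
Step 2: +7 new -> 14 infected
Step 3: +9 new -> 23 infected
Step 4: +10 new -> 33 infected
Step 5: +4 new -> 37 infected
Step 6: +2 new -> 39 infected

Answer: 39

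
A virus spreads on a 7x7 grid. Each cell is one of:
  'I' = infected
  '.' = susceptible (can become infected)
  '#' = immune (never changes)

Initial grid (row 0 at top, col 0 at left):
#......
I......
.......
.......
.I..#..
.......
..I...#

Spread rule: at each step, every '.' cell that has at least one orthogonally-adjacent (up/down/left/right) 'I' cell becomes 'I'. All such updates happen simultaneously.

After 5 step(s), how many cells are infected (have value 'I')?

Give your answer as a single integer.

Step 0 (initial): 3 infected
Step 1: +9 new -> 12 infected
Step 2: +10 new -> 22 infected
Step 3: +6 new -> 28 infected
Step 4: +5 new -> 33 infected
Step 5: +6 new -> 39 infected

Answer: 39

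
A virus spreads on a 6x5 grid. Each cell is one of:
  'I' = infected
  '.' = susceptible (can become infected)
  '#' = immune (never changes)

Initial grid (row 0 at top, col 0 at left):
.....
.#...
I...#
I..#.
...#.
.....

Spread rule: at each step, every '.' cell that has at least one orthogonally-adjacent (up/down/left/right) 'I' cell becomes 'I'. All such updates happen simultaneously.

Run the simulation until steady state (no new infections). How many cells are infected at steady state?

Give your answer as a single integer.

Answer: 26

Derivation:
Step 0 (initial): 2 infected
Step 1: +4 new -> 6 infected
Step 2: +5 new -> 11 infected
Step 3: +5 new -> 16 infected
Step 4: +3 new -> 19 infected
Step 5: +3 new -> 22 infected
Step 6: +2 new -> 24 infected
Step 7: +1 new -> 25 infected
Step 8: +1 new -> 26 infected
Step 9: +0 new -> 26 infected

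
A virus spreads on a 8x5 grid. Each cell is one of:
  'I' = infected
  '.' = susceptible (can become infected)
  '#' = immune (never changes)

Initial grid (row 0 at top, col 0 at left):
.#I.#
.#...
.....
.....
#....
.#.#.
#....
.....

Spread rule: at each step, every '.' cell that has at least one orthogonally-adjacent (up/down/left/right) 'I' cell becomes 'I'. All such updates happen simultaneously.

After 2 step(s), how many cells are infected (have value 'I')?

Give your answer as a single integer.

Answer: 5

Derivation:
Step 0 (initial): 1 infected
Step 1: +2 new -> 3 infected
Step 2: +2 new -> 5 infected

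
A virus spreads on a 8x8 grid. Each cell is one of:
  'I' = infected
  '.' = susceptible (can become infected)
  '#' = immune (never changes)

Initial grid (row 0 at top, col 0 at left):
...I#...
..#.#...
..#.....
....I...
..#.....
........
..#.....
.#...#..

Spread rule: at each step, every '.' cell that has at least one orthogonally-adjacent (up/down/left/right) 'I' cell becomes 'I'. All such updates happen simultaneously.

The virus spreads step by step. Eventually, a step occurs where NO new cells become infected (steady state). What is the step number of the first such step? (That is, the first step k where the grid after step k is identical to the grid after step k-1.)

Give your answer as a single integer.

Step 0 (initial): 2 infected
Step 1: +6 new -> 8 infected
Step 2: +8 new -> 16 infected
Step 3: +10 new -> 26 infected
Step 4: +13 new -> 39 infected
Step 5: +8 new -> 47 infected
Step 6: +6 new -> 53 infected
Step 7: +2 new -> 55 infected
Step 8: +1 new -> 56 infected
Step 9: +0 new -> 56 infected

Answer: 9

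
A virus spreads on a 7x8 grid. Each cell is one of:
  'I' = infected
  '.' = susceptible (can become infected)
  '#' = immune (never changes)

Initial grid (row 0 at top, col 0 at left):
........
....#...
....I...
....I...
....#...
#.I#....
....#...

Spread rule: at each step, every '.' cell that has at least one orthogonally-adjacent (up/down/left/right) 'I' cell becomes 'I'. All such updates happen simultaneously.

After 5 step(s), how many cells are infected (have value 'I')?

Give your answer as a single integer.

Answer: 49

Derivation:
Step 0 (initial): 3 infected
Step 1: +7 new -> 10 infected
Step 2: +11 new -> 21 infected
Step 3: +12 new -> 33 infected
Step 4: +11 new -> 44 infected
Step 5: +5 new -> 49 infected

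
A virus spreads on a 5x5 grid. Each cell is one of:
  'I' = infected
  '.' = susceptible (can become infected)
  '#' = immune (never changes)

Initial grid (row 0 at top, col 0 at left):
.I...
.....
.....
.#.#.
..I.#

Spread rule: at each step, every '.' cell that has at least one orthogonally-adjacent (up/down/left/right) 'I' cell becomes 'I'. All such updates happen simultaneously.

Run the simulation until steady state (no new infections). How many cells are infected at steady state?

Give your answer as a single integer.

Answer: 22

Derivation:
Step 0 (initial): 2 infected
Step 1: +6 new -> 8 infected
Step 2: +6 new -> 14 infected
Step 3: +5 new -> 19 infected
Step 4: +2 new -> 21 infected
Step 5: +1 new -> 22 infected
Step 6: +0 new -> 22 infected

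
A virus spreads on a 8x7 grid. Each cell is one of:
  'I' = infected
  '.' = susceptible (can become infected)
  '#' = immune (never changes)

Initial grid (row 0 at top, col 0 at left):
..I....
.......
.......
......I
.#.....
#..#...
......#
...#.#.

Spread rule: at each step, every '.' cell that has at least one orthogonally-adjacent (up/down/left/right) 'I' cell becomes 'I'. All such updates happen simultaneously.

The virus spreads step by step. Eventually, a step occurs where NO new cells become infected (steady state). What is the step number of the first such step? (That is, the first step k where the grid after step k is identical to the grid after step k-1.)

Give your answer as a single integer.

Step 0 (initial): 2 infected
Step 1: +6 new -> 8 infected
Step 2: +10 new -> 18 infected
Step 3: +12 new -> 30 infected
Step 4: +6 new -> 36 infected
Step 5: +3 new -> 39 infected
Step 6: +5 new -> 44 infected
Step 7: +2 new -> 46 infected
Step 8: +2 new -> 48 infected
Step 9: +1 new -> 49 infected
Step 10: +0 new -> 49 infected

Answer: 10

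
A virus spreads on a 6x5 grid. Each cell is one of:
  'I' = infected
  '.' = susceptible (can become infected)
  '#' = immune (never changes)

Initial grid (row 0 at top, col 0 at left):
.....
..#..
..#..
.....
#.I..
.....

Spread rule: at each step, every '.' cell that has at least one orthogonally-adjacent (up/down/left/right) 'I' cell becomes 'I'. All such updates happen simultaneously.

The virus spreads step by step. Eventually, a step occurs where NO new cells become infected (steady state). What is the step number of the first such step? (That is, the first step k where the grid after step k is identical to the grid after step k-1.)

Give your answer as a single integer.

Answer: 7

Derivation:
Step 0 (initial): 1 infected
Step 1: +4 new -> 5 infected
Step 2: +5 new -> 10 infected
Step 3: +6 new -> 16 infected
Step 4: +4 new -> 20 infected
Step 5: +4 new -> 24 infected
Step 6: +3 new -> 27 infected
Step 7: +0 new -> 27 infected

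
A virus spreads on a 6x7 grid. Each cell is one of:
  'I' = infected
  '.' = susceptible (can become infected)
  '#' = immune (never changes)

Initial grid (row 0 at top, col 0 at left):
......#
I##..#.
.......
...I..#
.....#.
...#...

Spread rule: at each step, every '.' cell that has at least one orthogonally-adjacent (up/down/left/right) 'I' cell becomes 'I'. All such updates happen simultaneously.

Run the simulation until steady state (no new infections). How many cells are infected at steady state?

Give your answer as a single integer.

Step 0 (initial): 2 infected
Step 1: +6 new -> 8 infected
Step 2: +10 new -> 18 infected
Step 3: +8 new -> 26 infected
Step 4: +5 new -> 31 infected
Step 5: +3 new -> 34 infected
Step 6: +1 new -> 35 infected
Step 7: +0 new -> 35 infected

Answer: 35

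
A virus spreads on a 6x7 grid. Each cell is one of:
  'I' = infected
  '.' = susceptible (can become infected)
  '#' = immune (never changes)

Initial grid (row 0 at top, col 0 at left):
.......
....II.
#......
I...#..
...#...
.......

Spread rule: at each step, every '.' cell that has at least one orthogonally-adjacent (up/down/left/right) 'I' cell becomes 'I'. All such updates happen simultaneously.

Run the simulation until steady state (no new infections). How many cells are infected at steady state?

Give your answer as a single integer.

Step 0 (initial): 3 infected
Step 1: +8 new -> 11 infected
Step 2: +10 new -> 21 infected
Step 3: +8 new -> 29 infected
Step 4: +6 new -> 35 infected
Step 5: +4 new -> 39 infected
Step 6: +0 new -> 39 infected

Answer: 39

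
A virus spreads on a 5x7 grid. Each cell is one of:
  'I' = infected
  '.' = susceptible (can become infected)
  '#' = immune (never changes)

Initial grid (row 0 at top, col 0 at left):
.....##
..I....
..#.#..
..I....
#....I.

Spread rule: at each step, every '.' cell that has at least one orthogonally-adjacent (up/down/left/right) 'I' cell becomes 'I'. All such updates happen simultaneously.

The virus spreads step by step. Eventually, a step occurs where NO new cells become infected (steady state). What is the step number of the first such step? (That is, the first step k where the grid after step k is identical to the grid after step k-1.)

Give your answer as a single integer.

Answer: 5

Derivation:
Step 0 (initial): 3 infected
Step 1: +9 new -> 12 infected
Step 2: +12 new -> 24 infected
Step 3: +5 new -> 29 infected
Step 4: +1 new -> 30 infected
Step 5: +0 new -> 30 infected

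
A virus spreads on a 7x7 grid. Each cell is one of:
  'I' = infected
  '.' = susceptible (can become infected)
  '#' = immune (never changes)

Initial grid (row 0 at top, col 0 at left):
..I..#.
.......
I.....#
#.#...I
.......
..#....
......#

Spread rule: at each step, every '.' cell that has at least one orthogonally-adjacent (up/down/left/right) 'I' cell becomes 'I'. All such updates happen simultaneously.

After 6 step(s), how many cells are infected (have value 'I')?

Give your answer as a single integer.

Answer: 43

Derivation:
Step 0 (initial): 3 infected
Step 1: +7 new -> 10 infected
Step 2: +10 new -> 20 infected
Step 3: +8 new -> 28 infected
Step 4: +7 new -> 35 infected
Step 5: +5 new -> 40 infected
Step 6: +3 new -> 43 infected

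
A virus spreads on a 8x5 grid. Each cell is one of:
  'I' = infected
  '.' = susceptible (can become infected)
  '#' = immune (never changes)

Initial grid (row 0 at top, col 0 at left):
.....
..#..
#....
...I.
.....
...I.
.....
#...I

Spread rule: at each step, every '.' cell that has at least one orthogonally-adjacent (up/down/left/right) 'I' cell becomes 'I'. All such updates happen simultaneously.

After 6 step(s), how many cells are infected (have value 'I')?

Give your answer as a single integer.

Step 0 (initial): 3 infected
Step 1: +9 new -> 12 infected
Step 2: +9 new -> 21 infected
Step 3: +8 new -> 29 infected
Step 4: +5 new -> 34 infected
Step 5: +2 new -> 36 infected
Step 6: +1 new -> 37 infected

Answer: 37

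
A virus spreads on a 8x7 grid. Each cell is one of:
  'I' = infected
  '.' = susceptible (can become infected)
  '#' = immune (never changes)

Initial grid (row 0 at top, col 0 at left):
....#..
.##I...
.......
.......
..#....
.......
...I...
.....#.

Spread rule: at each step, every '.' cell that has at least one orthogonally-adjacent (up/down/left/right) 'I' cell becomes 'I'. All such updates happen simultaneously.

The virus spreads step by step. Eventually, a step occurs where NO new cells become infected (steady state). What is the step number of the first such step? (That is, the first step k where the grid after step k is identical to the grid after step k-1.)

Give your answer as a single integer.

Step 0 (initial): 2 infected
Step 1: +7 new -> 9 infected
Step 2: +12 new -> 21 infected
Step 3: +13 new -> 34 infected
Step 4: +12 new -> 46 infected
Step 5: +5 new -> 51 infected
Step 6: +0 new -> 51 infected

Answer: 6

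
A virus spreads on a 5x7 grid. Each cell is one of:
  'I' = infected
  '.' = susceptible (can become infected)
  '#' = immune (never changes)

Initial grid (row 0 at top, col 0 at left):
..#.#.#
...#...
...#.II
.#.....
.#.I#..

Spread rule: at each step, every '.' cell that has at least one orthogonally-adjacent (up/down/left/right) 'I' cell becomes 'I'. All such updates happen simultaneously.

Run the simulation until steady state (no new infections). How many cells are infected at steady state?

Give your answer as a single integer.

Step 0 (initial): 3 infected
Step 1: +7 new -> 10 infected
Step 2: +6 new -> 16 infected
Step 3: +1 new -> 17 infected
Step 4: +2 new -> 19 infected
Step 5: +2 new -> 21 infected
Step 6: +3 new -> 24 infected
Step 7: +2 new -> 26 infected
Step 8: +0 new -> 26 infected

Answer: 26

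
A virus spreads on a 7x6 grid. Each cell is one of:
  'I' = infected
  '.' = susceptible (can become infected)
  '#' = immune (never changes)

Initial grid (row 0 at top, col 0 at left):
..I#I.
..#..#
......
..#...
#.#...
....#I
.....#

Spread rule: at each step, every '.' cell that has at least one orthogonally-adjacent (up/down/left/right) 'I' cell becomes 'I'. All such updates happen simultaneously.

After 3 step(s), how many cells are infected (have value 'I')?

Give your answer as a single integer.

Step 0 (initial): 3 infected
Step 1: +4 new -> 7 infected
Step 2: +6 new -> 13 infected
Step 3: +6 new -> 19 infected

Answer: 19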